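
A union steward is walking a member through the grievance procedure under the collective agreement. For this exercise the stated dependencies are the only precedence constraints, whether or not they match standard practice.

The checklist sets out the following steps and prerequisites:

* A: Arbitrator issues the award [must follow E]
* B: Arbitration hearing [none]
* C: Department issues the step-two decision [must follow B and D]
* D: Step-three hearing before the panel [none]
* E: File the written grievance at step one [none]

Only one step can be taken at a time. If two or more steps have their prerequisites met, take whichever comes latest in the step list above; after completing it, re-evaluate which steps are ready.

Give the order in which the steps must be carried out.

Nothing is required for E, D and B. E is listed later → E first.
Ready: D, B and A. D is listed later → D.
Ready: B and A. B is listed later → B.
C now also ready, so the ready set is {C, A}; C is listed later → C.
Next only A has its prerequisites met → A.

E D B C A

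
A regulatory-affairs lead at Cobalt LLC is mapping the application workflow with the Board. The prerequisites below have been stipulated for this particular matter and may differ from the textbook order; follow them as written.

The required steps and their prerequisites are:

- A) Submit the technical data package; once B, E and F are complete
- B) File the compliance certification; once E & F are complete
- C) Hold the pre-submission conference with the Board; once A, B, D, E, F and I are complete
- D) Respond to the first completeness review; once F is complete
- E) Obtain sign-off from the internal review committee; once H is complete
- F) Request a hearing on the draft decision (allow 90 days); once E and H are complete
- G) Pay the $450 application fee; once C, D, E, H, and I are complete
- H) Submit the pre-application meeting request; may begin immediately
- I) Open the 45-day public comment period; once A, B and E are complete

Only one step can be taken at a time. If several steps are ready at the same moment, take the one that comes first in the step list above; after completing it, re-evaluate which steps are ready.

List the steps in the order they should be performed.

Only H has no prerequisites, so it is first.
E needed H, now all done → E.
F needed E and H, now all done → F.
Ready: B and D. B is listed earlier → B.
Ready: A and D. A is listed earlier → A.
Now D and I have their prerequisites met. D is listed earlier, so D next.
I needed A, B and E, now all done → I.
C is the only step now ready → C.
That leaves G as the only ready step → G.

H, E, F, B, A, D, I, C, G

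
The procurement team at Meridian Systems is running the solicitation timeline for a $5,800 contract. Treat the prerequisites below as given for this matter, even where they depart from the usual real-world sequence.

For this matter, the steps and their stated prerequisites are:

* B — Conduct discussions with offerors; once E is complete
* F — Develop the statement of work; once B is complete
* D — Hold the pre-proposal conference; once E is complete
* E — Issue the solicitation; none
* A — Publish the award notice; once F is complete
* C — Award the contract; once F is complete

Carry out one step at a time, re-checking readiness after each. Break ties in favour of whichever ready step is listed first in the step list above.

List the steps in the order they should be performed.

E is the only step with nothing outstanding, so it goes first.
Now B and D have their prerequisites met. B is listed earlier, so B next.
F now also ready, so the ready set is {F, D}; F is listed earlier → F.
D, A and C are all available; D is listed earlier → D.
A and C are both available; A is listed earlier → A.
Next only C has its prerequisites met → C.

E B F D A C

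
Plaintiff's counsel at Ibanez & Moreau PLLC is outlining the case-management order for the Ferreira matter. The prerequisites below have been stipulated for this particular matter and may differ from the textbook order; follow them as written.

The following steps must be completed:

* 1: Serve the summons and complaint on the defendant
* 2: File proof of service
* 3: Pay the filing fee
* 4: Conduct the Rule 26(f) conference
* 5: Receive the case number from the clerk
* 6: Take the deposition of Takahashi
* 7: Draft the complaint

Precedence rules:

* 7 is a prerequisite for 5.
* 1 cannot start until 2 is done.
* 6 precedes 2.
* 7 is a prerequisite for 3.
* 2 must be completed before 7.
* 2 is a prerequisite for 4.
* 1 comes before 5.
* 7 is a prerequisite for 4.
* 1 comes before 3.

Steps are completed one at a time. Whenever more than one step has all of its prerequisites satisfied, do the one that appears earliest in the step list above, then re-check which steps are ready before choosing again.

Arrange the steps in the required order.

Only 6 has no prerequisites, so it is first.
2 is the only step now ready → 2.
1 and 7 are both available; 1 is listed earlier → 1.
7 needed 2, now all done → 7.
3, 4 and 5 are all available; 3 is listed earlier → 3.
Ready: 4 and 5. 4 is listed earlier → 4.
5 needed 1 and 7, now all done → 5.

6 2 1 7 3 4 5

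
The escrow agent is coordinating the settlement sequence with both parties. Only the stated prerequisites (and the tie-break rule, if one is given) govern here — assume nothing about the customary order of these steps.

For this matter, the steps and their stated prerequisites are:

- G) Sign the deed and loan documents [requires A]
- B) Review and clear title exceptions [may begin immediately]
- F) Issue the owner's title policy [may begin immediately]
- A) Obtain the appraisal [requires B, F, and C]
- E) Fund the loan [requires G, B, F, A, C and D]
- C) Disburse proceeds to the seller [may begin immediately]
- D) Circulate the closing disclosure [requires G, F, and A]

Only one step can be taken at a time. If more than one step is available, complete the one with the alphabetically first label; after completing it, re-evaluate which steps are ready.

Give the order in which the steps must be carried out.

B, C and F have no prerequisites; B has the earlier label, so B is first.
C and F are both available; C has the earlier label → C.
Next only F has its prerequisites met → F.
Next only A has its prerequisites met → A.
G is the only step now ready → G.
That leaves D as the only ready step → D.
Next only E has its prerequisites met → E.

B, C, F, A, G, D, E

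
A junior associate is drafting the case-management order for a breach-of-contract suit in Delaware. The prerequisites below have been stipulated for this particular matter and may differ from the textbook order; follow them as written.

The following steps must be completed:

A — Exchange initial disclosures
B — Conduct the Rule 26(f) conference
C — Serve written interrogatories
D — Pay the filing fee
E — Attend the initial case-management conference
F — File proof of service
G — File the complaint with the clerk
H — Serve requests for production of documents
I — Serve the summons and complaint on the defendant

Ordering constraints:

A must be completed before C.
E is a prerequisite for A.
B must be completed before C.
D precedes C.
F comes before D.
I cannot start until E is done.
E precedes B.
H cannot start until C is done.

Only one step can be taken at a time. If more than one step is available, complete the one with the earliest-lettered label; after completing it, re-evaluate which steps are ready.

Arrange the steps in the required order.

E → A → B → F → D → C → G → H → I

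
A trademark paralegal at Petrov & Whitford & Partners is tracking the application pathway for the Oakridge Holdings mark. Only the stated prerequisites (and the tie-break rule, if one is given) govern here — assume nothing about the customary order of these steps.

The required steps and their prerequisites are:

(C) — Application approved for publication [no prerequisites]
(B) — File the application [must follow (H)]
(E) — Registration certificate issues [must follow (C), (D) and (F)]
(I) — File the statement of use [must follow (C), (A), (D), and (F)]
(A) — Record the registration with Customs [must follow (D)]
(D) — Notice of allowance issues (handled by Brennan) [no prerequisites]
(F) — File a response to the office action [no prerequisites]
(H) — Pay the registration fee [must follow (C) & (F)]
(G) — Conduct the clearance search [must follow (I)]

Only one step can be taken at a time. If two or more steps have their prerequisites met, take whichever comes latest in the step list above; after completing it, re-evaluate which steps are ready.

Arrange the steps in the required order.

(F), (D), (A), (C), (H), (I), (G), (E), (B)

Nothing is required for (F), (D) and (C). (F) is listed later → (F) first.
(D) and (C) are both available; (D) is listed later → (D).
(A) now also ready, so the ready set is {(A), (C)}; (A) is listed later → (A).
(C) is the only step now ready → (C).
Now (H), (I) and (E) have their prerequisites met. (H) is listed later, so (H) next.
(I), (E) and (B) are all available; (I) is listed later → (I).
(G) now also ready, so the ready set is {(G), (E), (B)}; (G) is listed later → (G).
(E) and (B) are both available; (E) is listed later → (E).
Next only (B) has its prerequisites met → (B).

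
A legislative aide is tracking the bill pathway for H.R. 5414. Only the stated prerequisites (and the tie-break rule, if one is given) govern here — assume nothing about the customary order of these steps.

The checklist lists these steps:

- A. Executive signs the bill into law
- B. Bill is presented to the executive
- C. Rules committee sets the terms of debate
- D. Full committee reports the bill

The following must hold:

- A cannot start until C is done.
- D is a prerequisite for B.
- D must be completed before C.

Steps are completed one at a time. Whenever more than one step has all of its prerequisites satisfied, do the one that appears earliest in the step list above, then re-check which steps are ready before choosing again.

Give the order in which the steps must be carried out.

D B C A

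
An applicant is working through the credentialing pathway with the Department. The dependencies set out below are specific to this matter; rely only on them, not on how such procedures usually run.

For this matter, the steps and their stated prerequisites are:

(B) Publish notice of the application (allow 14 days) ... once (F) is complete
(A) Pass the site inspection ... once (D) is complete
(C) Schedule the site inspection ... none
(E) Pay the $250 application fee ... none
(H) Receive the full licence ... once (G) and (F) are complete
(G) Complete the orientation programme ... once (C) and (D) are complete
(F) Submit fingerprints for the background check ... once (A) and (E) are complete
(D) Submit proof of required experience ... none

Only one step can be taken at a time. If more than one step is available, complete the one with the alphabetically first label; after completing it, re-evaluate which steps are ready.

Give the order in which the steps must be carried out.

(C) → (D) → (A) → (E) → (F) → (B) → (G) → (H)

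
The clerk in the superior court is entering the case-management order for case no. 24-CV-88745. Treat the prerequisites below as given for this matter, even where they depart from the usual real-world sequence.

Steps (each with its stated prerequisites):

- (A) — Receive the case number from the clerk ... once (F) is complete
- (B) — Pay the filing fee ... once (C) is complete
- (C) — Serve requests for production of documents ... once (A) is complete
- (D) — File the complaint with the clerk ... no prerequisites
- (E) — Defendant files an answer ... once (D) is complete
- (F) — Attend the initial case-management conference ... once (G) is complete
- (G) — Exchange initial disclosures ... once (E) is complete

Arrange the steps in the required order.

(D) → (E) → (G) → (F) → (A) → (C) → (B)

(D) has no prerequisites → (D) first.
(E) needed (D), now all done → (E).
(G) needed (E), now all done → (G).
(F) needed (G), now all done → (F).
(A) needed (F), now all done → (A).
(C) is the only step now ready → (C).
(B) needed (C), now all done → (B).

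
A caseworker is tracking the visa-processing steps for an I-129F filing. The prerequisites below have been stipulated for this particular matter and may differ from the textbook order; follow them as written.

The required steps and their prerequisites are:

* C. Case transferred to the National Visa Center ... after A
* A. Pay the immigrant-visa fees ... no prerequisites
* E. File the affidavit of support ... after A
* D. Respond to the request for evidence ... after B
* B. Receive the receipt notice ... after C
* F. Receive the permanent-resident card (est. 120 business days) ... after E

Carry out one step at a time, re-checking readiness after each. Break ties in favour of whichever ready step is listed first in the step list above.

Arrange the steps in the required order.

A, C, E, B, D, F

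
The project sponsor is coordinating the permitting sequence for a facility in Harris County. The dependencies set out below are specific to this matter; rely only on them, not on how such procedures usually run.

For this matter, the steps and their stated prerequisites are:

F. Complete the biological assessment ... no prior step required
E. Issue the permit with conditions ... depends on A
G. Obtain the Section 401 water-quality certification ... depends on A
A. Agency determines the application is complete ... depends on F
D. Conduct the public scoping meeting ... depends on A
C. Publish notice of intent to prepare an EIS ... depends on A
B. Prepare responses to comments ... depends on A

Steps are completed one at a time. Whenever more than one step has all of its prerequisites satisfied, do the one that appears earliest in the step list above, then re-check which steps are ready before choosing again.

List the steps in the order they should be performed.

F, A, E, G, D, C, B

F is the only step with nothing outstanding, so it goes first.
A needed F, now all done → A.
Ready: E, G, D, C and B. E is listed earlier → E.
Now G, D, C and B have their prerequisites met. G is listed earlier, so G next.
Ready: D, C and B. D is listed earlier → D.
Now C and B have their prerequisites met. C is listed earlier, so C next.
B needed A, now all done → B.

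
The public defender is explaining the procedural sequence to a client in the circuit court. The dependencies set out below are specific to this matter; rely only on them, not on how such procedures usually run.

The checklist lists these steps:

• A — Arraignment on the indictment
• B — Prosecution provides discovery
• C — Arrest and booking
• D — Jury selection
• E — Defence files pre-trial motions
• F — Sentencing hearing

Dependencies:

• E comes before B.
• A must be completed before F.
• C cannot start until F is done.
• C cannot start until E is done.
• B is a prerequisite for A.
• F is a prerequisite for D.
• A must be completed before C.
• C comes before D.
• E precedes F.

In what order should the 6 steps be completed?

E is the only step with nothing outstanding, so it goes first.
B is the only step now ready → B.
A needed B, now all done → A.
F needed A and E, now all done → F.
C needed A, E and F, now all done → C.
D is the only step now ready → D.

E, B, A, F, C, D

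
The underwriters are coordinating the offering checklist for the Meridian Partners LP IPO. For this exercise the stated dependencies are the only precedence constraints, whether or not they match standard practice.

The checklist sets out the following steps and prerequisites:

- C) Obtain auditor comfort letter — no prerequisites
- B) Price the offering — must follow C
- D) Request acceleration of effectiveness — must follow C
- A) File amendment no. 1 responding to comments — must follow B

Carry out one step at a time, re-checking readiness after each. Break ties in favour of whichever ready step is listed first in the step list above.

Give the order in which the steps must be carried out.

C has no prerequisites → C first.
Ready: B and D. B is listed earlier → B.
Ready: D and A. D is listed earlier → D.
A needed B, now all done → A.

C → B → D → A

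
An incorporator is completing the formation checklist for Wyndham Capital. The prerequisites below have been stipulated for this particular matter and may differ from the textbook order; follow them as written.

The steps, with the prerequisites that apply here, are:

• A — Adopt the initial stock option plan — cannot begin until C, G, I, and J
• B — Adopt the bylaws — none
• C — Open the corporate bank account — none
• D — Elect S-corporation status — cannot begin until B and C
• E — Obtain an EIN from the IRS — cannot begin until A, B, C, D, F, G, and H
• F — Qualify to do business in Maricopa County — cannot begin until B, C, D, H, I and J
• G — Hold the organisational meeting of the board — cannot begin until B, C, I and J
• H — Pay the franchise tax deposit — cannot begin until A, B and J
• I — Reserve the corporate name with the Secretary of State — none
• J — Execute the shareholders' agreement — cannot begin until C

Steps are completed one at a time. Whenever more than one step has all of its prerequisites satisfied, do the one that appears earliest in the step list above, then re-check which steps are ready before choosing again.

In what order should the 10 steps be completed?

Nothing is required for B, C and I. B is listed earlier → B first.
Now C and I have their prerequisites met. C is listed earlier, so C next.
Now D, I and J have their prerequisites met. D is listed earlier, so D next.
Ready: I and J. I is listed earlier → I.
Next only J has its prerequisites met → J.
G needed B, C, I and J, now all done → G.
That leaves A as the only ready step → A.
That leaves H as the only ready step → H.
F needed B, C, D, H, I and J, now all done → F.
E is the only step now ready → E.

B C D I J G A H F E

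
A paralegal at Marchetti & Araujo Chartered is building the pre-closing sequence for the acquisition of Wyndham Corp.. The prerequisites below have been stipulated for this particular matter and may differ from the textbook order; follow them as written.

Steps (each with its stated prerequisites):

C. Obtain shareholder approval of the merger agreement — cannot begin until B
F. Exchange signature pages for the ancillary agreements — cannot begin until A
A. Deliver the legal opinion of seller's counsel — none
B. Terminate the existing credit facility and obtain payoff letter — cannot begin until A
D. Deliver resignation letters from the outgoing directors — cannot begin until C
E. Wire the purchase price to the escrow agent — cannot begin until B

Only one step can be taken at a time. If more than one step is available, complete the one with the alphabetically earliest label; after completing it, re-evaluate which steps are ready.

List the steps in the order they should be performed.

A, B, C, D, E, F

A is the only step with nothing outstanding, so it goes first.
Now B and F have their prerequisites met. B has the earlier label, so B next.
C, E and F are all available; C has the earlier label → C.
D now also ready, so the ready set is {D, E, F}; D has the earlier label → D.
Now E and F have their prerequisites met. E has the earlier label, so E next.
F is the only step now ready → F.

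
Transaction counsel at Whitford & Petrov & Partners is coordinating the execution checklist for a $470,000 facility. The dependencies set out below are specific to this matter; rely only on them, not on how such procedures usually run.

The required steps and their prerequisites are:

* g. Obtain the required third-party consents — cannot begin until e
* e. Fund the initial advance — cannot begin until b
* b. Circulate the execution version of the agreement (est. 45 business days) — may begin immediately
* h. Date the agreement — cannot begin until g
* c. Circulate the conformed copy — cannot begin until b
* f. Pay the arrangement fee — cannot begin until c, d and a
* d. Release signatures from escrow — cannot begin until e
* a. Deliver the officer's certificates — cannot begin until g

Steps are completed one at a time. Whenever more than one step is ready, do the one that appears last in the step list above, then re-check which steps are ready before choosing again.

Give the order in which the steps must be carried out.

b is the only step with nothing outstanding, so it goes first.
Ready: c and e. c is listed later → c.
e is the only step now ready → e.
Now d and g have their prerequisites met. d is listed later, so d next.
g needed e, now all done → g.
Ready: a and h. a is listed later → a.
Now f and h have their prerequisites met. f is listed later, so f next.
h needed g, now all done → h.

b → c → e → d → g → a → f → h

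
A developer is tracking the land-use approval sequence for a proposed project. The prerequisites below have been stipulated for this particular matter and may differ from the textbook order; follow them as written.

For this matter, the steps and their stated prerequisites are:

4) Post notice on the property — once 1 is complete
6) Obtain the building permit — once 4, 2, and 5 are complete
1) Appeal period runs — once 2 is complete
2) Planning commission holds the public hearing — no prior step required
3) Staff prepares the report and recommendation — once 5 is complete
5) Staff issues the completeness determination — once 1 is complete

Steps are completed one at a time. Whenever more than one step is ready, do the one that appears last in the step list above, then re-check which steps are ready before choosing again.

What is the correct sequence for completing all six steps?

2 has no prerequisites → 2 first.
Next only 1 has its prerequisites met → 1.
Ready: 5 and 4. 5 is listed later → 5.
3 now also ready, so the ready set is {3, 4}; 3 is listed later → 3.
That leaves 4 as the only ready step → 4.
6 needed 5, 2 and 4, now all done → 6.

2, 1, 5, 3, 4, 6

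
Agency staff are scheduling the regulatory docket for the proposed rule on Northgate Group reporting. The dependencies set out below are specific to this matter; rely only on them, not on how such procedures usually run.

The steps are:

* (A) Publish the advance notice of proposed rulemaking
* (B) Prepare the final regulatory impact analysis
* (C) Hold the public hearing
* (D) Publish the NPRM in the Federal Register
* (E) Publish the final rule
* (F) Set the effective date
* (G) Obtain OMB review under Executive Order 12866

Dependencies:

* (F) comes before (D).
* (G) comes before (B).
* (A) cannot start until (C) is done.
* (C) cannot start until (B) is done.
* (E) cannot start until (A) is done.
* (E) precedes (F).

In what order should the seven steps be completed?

(G), (B), (C), (A), (E), (F), (D)

(G) is the only step with nothing outstanding, so it goes first.
Next only (B) has its prerequisites met → (B).
That leaves (C) as the only ready step → (C).
(A) needed (C), now all done → (A).
That leaves (E) as the only ready step → (E).
(F) needed (E), now all done → (F).
(D) is the only step now ready → (D).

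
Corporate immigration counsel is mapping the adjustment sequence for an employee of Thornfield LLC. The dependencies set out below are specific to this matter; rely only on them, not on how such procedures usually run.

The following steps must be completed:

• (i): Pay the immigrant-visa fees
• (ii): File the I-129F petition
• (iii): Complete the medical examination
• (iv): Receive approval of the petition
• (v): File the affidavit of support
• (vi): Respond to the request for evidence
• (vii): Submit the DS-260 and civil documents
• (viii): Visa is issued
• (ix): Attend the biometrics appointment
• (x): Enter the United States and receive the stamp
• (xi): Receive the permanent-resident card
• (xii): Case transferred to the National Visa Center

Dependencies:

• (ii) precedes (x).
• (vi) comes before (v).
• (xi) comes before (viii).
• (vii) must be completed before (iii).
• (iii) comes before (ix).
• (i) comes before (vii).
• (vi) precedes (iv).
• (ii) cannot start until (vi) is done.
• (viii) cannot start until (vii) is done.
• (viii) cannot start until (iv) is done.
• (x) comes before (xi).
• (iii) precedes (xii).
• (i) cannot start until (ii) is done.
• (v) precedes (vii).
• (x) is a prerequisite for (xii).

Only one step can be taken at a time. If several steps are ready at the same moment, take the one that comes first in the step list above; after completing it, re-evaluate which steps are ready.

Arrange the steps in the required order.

(vi) (ii) (i) (iv) (v) (vii) (iii) (ix) (x) (xi) (viii) (xii)

Only (vi) has no prerequisites, so it is first.
Now (ii), (iv) and (v) have their prerequisites met. (ii) is listed earlier, so (ii) next.
Now (i), (iv), (v) and (x) have their prerequisites met. (i) is listed earlier, so (i) next.
Now (iv), (v) and (x) have their prerequisites met. (iv) is listed earlier, so (iv) next.
(v) and (x) are both available; (v) is listed earlier → (v).
(vii) now also ready, so the ready set is {(vii), (x)}; (vii) is listed earlier → (vii).
(iii) and (x) are both available; (iii) is listed earlier → (iii).
Ready: (ix) and (x). (ix) is listed earlier → (ix).
Next only (x) has its prerequisites met → (x).
(xi) and (xii) are both available; (xi) is listed earlier → (xi).
(viii) and (xii) are both available; (viii) is listed earlier → (viii).
(xii) is the only step now ready → (xii).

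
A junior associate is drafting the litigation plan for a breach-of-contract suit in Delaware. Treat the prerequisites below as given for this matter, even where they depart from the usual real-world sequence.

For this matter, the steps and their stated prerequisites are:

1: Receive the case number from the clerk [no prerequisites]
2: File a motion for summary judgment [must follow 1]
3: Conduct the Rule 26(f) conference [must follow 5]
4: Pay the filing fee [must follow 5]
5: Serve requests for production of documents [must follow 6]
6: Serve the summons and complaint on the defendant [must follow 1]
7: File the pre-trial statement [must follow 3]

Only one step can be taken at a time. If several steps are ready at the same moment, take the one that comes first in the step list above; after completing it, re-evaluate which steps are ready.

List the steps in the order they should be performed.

1 2 6 5 3 4 7

Only 1 has no prerequisites, so it is first.
Ready: 2 and 6. 2 is listed earlier → 2.
Next only 6 has its prerequisites met → 6.
That leaves 5 as the only ready step → 5.
Now 3 and 4 have their prerequisites met. 3 is listed earlier, so 3 next.
7 now also ready, so the ready set is {4, 7}; 4 is listed earlier → 4.
7 needed 3, now all done → 7.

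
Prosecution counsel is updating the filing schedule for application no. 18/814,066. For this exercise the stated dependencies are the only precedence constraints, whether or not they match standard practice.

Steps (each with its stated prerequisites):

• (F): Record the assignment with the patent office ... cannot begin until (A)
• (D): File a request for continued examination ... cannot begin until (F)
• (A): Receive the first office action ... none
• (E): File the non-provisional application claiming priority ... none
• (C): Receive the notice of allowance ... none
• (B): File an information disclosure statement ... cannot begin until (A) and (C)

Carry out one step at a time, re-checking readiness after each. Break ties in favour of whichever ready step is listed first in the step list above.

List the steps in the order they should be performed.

(A), (F), (D), (E), (C), (B)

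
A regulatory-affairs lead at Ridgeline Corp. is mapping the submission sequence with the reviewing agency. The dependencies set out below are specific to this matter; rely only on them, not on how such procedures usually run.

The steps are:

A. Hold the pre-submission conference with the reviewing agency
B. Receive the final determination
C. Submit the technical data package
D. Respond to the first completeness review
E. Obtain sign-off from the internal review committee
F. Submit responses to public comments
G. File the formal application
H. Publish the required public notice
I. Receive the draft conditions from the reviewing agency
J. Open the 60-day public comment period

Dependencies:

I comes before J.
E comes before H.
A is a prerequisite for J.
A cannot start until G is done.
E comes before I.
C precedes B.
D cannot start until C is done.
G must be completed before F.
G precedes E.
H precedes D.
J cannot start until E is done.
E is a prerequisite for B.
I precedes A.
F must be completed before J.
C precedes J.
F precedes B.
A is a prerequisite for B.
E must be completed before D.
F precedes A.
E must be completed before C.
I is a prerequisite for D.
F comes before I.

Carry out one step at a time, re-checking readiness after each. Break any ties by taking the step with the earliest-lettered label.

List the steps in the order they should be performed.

G, E, C, F, H, I, A, B, D, J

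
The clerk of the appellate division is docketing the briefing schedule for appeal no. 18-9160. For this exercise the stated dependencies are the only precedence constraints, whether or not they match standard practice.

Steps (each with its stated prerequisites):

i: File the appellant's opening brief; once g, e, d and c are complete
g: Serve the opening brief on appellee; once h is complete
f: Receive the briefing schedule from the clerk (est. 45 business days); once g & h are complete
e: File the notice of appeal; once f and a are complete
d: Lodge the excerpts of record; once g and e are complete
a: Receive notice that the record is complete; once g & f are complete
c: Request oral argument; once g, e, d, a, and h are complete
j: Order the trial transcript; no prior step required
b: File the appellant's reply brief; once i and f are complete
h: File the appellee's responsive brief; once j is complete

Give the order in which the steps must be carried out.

Only j has no prerequisites, so it is first.
h needed j, now all done → h.
That leaves g as the only ready step → g.
f is the only step now ready → f.
a is the only step now ready → a.
Next only e has its prerequisites met → e.
Next only d has its prerequisites met → d.
That leaves c as the only ready step → c.
i needed g, e, d and c, now all done → i.
b needed i and f, now all done → b.

j, h, g, f, a, e, d, c, i, b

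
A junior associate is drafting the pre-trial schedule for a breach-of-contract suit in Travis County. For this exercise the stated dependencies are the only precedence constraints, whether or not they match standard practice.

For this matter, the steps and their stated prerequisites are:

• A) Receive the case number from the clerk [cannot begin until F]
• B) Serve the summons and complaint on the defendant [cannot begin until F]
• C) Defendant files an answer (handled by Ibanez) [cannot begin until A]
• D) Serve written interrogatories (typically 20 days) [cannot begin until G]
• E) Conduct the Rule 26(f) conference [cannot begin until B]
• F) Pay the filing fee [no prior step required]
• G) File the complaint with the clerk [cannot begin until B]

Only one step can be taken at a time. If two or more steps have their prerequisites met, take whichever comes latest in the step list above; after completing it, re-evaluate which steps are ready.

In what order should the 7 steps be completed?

Only F has no prerequisites, so it is first.
B and A are both available; B is listed later → B.
G, E and A are all available; G is listed later → G.
Ready: E, D and A. E is listed later → E.
D and A are both available; D is listed later → D.
That leaves A as the only ready step → A.
Next only C has its prerequisites met → C.

F, B, G, E, D, A, C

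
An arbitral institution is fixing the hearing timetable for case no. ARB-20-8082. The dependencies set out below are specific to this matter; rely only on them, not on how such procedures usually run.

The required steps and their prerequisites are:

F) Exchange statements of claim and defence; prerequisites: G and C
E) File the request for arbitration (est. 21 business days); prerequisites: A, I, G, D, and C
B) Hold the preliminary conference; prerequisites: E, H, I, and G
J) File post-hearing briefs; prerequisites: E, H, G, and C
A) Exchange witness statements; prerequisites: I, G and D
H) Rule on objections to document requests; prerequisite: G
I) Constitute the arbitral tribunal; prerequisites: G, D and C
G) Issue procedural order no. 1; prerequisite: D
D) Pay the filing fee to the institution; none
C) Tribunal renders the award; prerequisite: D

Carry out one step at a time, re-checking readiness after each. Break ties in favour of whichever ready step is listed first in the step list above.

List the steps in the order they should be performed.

D has no prerequisites → D first.
Ready: G and C. G is listed earlier → G.
H now also ready, so the ready set is {H, C}; H is listed earlier → H.
C needed D, now all done → C.
F and I are both available; F is listed earlier → F.
I needed G, D and C, now all done → I.
A needed I, G and D, now all done → A.
That leaves E as the only ready step → E.
Now B and J have their prerequisites met. B is listed earlier, so B next.
J needed E, H, G and C, now all done → J.

D, G, H, C, F, I, A, E, B, J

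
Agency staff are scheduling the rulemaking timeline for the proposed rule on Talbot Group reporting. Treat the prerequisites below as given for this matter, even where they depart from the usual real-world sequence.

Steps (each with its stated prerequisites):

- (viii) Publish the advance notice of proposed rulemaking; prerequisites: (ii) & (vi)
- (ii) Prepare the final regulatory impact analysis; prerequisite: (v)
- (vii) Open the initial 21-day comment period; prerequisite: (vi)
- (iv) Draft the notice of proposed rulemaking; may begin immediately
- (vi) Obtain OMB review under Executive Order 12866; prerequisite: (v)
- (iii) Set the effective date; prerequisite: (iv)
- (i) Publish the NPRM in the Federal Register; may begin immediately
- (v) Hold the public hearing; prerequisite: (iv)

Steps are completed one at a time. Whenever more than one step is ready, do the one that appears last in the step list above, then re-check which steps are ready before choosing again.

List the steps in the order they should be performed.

(i), (iv), (v), (iii), (vi), (vii), (ii), (viii)

(i) and (iv) have no prerequisites; (i) is listed later, so (i) is first.
Next only (iv) has its prerequisites met → (iv).
(v) and (iii) are both available; (v) is listed later → (v).
(vi) and (ii) now also ready, so the ready set is {(iii), (vi), (ii)}; (iii) is listed later → (iii).
(vi) and (ii) are both available; (vi) is listed later → (vi).
(vii) now also ready, so the ready set is {(vii), (ii)}; (vii) is listed later → (vii).
(ii) needed (v), now all done → (ii).
That leaves (viii) as the only ready step → (viii).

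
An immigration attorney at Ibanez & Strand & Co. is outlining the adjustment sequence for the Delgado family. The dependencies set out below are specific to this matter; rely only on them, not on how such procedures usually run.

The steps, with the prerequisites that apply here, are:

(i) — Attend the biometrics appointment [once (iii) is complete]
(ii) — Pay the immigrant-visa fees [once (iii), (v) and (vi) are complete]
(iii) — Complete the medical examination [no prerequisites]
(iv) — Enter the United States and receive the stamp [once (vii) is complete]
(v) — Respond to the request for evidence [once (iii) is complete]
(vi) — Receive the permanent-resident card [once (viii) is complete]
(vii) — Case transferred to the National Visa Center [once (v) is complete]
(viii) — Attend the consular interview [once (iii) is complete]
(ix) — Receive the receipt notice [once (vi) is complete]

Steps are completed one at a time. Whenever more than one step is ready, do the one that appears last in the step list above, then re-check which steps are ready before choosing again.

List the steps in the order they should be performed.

(iii) → (viii) → (vi) → (ix) → (v) → (vii) → (iv) → (ii) → (i)

(iii) has no prerequisites → (iii) first.
Ready: (viii), (v) and (i). (viii) is listed later → (viii).
Ready: (vi), (v) and (i). (vi) is listed later → (vi).
(ix), (v) and (i) are all available; (ix) is listed later → (ix).
Ready: (v) and (i). (v) is listed later → (v).
Now (vii), (ii) and (i) have their prerequisites met. (vii) is listed later, so (vii) next.
Ready: (iv), (ii) and (i). (iv) is listed later → (iv).
Now (ii) and (i) have their prerequisites met. (ii) is listed later, so (ii) next.
(i) needed (iii), now all done → (i).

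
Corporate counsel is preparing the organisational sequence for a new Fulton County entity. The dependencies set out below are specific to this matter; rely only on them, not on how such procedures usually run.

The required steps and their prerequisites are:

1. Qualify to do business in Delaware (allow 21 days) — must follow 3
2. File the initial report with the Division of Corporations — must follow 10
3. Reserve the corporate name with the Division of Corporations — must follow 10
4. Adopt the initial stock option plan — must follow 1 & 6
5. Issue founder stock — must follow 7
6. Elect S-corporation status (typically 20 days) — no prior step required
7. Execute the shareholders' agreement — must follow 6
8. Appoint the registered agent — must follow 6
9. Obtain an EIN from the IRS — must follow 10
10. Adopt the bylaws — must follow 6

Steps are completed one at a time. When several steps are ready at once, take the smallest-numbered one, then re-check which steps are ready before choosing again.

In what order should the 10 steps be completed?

Only 6 has no prerequisites, so it is first.
Ready: 7, 8 and 10. 7 has the earlier label → 7.
Now 5, 8 and 10 have their prerequisites met. 5 has the earlier label, so 5 next.
Ready: 8 and 10. 8 has the earlier label → 8.
Next only 10 has its prerequisites met → 10.
Now 2, 3 and 9 have their prerequisites met. 2 has the earlier label, so 2 next.
Now 3 and 9 have their prerequisites met. 3 has the earlier label, so 3 next.
Ready: 1 and 9. 1 has the earlier label → 1.
4 and 9 are both available; 4 has the earlier label → 4.
9 needed 10, now all done → 9.

6, 7, 5, 8, 10, 2, 3, 1, 4, 9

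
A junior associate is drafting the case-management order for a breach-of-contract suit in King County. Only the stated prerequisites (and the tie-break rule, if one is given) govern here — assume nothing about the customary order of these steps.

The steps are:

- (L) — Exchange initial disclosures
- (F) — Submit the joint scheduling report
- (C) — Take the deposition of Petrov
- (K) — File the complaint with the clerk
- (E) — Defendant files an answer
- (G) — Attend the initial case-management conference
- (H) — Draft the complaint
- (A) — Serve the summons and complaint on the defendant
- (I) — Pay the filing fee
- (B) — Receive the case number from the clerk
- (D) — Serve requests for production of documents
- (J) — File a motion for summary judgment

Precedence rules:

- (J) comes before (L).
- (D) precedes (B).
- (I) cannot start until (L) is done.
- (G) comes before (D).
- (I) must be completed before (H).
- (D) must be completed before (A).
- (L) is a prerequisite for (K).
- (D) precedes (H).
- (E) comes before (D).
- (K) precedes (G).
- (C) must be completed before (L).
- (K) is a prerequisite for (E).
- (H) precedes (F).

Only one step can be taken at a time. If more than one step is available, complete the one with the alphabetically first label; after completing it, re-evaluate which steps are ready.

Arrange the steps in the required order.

Nothing is required for (C) and (J). (C) has the earlier label → (C) first.
Next only (J) has its prerequisites met → (J).
(L) needed (C) and (J), now all done → (L).
Ready: (I) and (K). (I) has the earlier label → (I).
(K) needed (L), now all done → (K).
Now (E) and (G) have their prerequisites met. (E) has the earlier label, so (E) next.
(G) is the only step now ready → (G).
(D) needed (E) and (G), now all done → (D).
(A), (B) and (H) are all available; (A) has the earlier label → (A).
Ready: (B) and (H). (B) has the earlier label → (B).
That leaves (H) as the only ready step → (H).
Next only (F) has its prerequisites met → (F).

(C), (J), (L), (I), (K), (E), (G), (D), (A), (B), (H), (F)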